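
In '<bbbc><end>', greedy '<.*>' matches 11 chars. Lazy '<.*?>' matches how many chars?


Greedy '<.*>' tries to match as MUCH as possible.
Lazy '<.*?>' tries to match as LITTLE as possible.

String: '<bbbc><end>'
Greedy '<.*>' starts at first '<' and extends to the LAST '>': '<bbbc><end>' (11 chars)
Lazy '<.*?>' starts at first '<' and stops at the FIRST '>': '<bbbc>' (6 chars)

6


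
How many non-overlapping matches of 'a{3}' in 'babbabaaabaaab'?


Pattern 'a{3}' matches exactly 3 consecutive a's (greedy, non-overlapping).
String: 'babbabaaabaaab'
Scanning for runs of a's:
  Run at pos 1: 'a' (length 1) -> 0 match(es)
  Run at pos 4: 'a' (length 1) -> 0 match(es)
  Run at pos 6: 'aaa' (length 3) -> 1 match(es)
  Run at pos 10: 'aaa' (length 3) -> 1 match(es)
Matches found: ['aaa', 'aaa']
Total: 2

2


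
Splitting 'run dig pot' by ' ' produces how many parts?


Splitting by ' ' breaks the string at each occurrence of the separator.
Text: 'run dig pot'
Parts after split:
  Part 1: 'run'
  Part 2: 'dig'
  Part 3: 'pot'
Total parts: 3

3


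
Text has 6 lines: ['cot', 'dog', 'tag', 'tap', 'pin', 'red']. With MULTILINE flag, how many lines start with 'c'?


With MULTILINE flag, ^ matches the start of each line.
Lines: ['cot', 'dog', 'tag', 'tap', 'pin', 'red']
Checking which lines start with 'c':
  Line 1: 'cot' -> MATCH
  Line 2: 'dog' -> no
  Line 3: 'tag' -> no
  Line 4: 'tap' -> no
  Line 5: 'pin' -> no
  Line 6: 'red' -> no
Matching lines: ['cot']
Count: 1

1


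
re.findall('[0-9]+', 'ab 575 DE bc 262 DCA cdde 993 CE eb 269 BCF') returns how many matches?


Pattern '[0-9]+' finds one or more digits.
Text: 'ab 575 DE bc 262 DCA cdde 993 CE eb 269 BCF'
Scanning for matches:
  Match 1: '575'
  Match 2: '262'
  Match 3: '993'
  Match 4: '269'
Total matches: 4

4


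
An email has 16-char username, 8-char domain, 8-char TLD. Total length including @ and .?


An email address has format: username@domain.tld
Username length: 16
'@' character: 1
Domain length: 8
'.' character: 1
TLD length: 8
Total = 16 + 1 + 8 + 1 + 8 = 34

34


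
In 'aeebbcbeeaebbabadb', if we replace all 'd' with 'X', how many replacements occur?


re.sub('d', 'X', text) replaces every occurrence of 'd' with 'X'.
Text: 'aeebbcbeeaebbabadb'
Scanning for 'd':
  pos 16: 'd' -> replacement #1
Total replacements: 1

1


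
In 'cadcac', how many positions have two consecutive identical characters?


Looking for consecutive identical characters in 'cadcac':
  pos 0-1: 'c' vs 'a' -> different
  pos 1-2: 'a' vs 'd' -> different
  pos 2-3: 'd' vs 'c' -> different
  pos 3-4: 'c' vs 'a' -> different
  pos 4-5: 'a' vs 'c' -> different
Consecutive identical pairs: []
Count: 0

0


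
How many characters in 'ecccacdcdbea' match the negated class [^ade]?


Negated class [^ade] matches any char NOT in {a, d, e}
Scanning 'ecccacdcdbea':
  pos 0: 'e' -> no (excluded)
  pos 1: 'c' -> MATCH
  pos 2: 'c' -> MATCH
  pos 3: 'c' -> MATCH
  pos 4: 'a' -> no (excluded)
  pos 5: 'c' -> MATCH
  pos 6: 'd' -> no (excluded)
  pos 7: 'c' -> MATCH
  pos 8: 'd' -> no (excluded)
  pos 9: 'b' -> MATCH
  pos 10: 'e' -> no (excluded)
  pos 11: 'a' -> no (excluded)
Total matches: 6

6


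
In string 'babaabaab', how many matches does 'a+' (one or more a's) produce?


Pattern 'a+' matches one or more consecutive a's.
String: 'babaabaab'
Scanning for runs of a:
  Match 1: 'a' (length 1)
  Match 2: 'aa' (length 2)
  Match 3: 'aa' (length 2)
Total matches: 3

3


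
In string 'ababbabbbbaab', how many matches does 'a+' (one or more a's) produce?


Pattern 'a+' matches one or more consecutive a's.
String: 'ababbabbbbaab'
Scanning for runs of a:
  Match 1: 'a' (length 1)
  Match 2: 'a' (length 1)
  Match 3: 'a' (length 1)
  Match 4: 'aa' (length 2)
Total matches: 4

4


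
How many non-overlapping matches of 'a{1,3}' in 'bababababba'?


Pattern 'a{1,3}' matches between 1 and 3 consecutive a's (greedy).
String: 'bababababba'
Finding runs of a's and applying greedy matching:
  Run at pos 1: 'a' (length 1)
  Run at pos 3: 'a' (length 1)
  Run at pos 5: 'a' (length 1)
  Run at pos 7: 'a' (length 1)
  Run at pos 10: 'a' (length 1)
Matches: ['a', 'a', 'a', 'a', 'a']
Count: 5

5


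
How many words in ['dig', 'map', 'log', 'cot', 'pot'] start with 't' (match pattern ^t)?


Pattern ^t anchors to start of word. Check which words begin with 't':
  'dig' -> no
  'map' -> no
  'log' -> no
  'cot' -> no
  'pot' -> no
Matching words: []
Count: 0

0


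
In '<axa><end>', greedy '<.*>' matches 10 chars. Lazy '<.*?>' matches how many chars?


Greedy '<.*>' tries to match as MUCH as possible.
Lazy '<.*?>' tries to match as LITTLE as possible.

String: '<axa><end>'
Greedy '<.*>' starts at first '<' and extends to the LAST '>': '<axa><end>' (10 chars)
Lazy '<.*?>' starts at first '<' and stops at the FIRST '>': '<axa>' (5 chars)

5


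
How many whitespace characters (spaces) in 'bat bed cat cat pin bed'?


\s matches whitespace characters (spaces, tabs, etc.).
Text: 'bat bed cat cat pin bed'
This text has 6 words separated by spaces.
Number of spaces = number of words - 1 = 6 - 1 = 5

5


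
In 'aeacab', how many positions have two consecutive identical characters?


Looking for consecutive identical characters in 'aeacab':
  pos 0-1: 'a' vs 'e' -> different
  pos 1-2: 'e' vs 'a' -> different
  pos 2-3: 'a' vs 'c' -> different
  pos 3-4: 'c' vs 'a' -> different
  pos 4-5: 'a' vs 'b' -> different
Consecutive identical pairs: []
Count: 0

0


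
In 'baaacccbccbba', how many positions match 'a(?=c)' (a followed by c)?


Lookahead 'a(?=c)' matches 'a' only when followed by 'c'.
String: 'baaacccbccbba'
Checking each position where char is 'a':
  pos 1: 'a' -> no (next='a')
  pos 2: 'a' -> no (next='a')
  pos 3: 'a' -> MATCH (next='c')
Matching positions: [3]
Count: 1

1


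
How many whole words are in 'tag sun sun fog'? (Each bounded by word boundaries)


Word boundaries (\b) mark the start/end of each word.
Text: 'tag sun sun fog'
Splitting by whitespace:
  Word 1: 'tag'
  Word 2: 'sun'
  Word 3: 'sun'
  Word 4: 'fog'
Total whole words: 4

4


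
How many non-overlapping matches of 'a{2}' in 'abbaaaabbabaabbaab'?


Pattern 'a{2}' matches exactly 2 consecutive a's (greedy, non-overlapping).
String: 'abbaaaabbabaabbaab'
Scanning for runs of a's:
  Run at pos 0: 'a' (length 1) -> 0 match(es)
  Run at pos 3: 'aaaa' (length 4) -> 2 match(es)
  Run at pos 9: 'a' (length 1) -> 0 match(es)
  Run at pos 11: 'aa' (length 2) -> 1 match(es)
  Run at pos 15: 'aa' (length 2) -> 1 match(es)
Matches found: ['aa', 'aa', 'aa', 'aa']
Total: 4

4


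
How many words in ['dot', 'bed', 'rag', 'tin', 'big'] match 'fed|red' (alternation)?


Alternation 'fed|red' matches either 'fed' or 'red'.
Checking each word:
  'dot' -> no
  'bed' -> no
  'rag' -> no
  'tin' -> no
  'big' -> no
Matches: []
Count: 0

0


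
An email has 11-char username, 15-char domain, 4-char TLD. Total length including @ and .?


An email address has format: username@domain.tld
Username length: 11
'@' character: 1
Domain length: 15
'.' character: 1
TLD length: 4
Total = 11 + 1 + 15 + 1 + 4 = 32

32


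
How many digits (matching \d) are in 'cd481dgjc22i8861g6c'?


\d matches any digit 0-9.
Scanning 'cd481dgjc22i8861g6c':
  pos 2: '4' -> DIGIT
  pos 3: '8' -> DIGIT
  pos 4: '1' -> DIGIT
  pos 9: '2' -> DIGIT
  pos 10: '2' -> DIGIT
  pos 12: '8' -> DIGIT
  pos 13: '8' -> DIGIT
  pos 14: '6' -> DIGIT
  pos 15: '1' -> DIGIT
  pos 17: '6' -> DIGIT
Digits found: ['4', '8', '1', '2', '2', '8', '8', '6', '1', '6']
Total: 10

10


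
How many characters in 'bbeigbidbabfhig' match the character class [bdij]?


Character class [bdij] matches any of: {b, d, i, j}
Scanning string 'bbeigbidbabfhig' character by character:
  pos 0: 'b' -> MATCH
  pos 1: 'b' -> MATCH
  pos 2: 'e' -> no
  pos 3: 'i' -> MATCH
  pos 4: 'g' -> no
  pos 5: 'b' -> MATCH
  pos 6: 'i' -> MATCH
  pos 7: 'd' -> MATCH
  pos 8: 'b' -> MATCH
  pos 9: 'a' -> no
  pos 10: 'b' -> MATCH
  pos 11: 'f' -> no
  pos 12: 'h' -> no
  pos 13: 'i' -> MATCH
  pos 14: 'g' -> no
Total matches: 9

9


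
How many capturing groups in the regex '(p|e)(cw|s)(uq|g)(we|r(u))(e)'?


To count capturing groups, count each '(' that starts a group.
Pattern: '(p|e)(cw|s)(uq|g)(we|r(u))(e)'
Walking through the pattern:
  Position 0: '(' -> group #1
  Position 5: '(' -> group #2
  Position 11: '(' -> group #3
  Position 17: '(' -> group #4
  Position 22: '(' -> group #5
  Position 26: '(' -> group #6
Total capturing groups: 6

6


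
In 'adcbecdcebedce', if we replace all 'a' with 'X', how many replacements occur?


re.sub('a', 'X', text) replaces every occurrence of 'a' with 'X'.
Text: 'adcbecdcebedce'
Scanning for 'a':
  pos 0: 'a' -> replacement #1
Total replacements: 1

1


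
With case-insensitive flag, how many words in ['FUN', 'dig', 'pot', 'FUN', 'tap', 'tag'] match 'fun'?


Case-insensitive matching: compare each word's lowercase form to 'fun'.
  'FUN' -> lower='fun' -> MATCH
  'dig' -> lower='dig' -> no
  'pot' -> lower='pot' -> no
  'FUN' -> lower='fun' -> MATCH
  'tap' -> lower='tap' -> no
  'tag' -> lower='tag' -> no
Matches: ['FUN', 'FUN']
Count: 2

2


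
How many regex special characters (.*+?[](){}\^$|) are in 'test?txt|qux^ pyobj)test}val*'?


Regex special characters are: . * + ? [ ] ( ) { } \ ^ $ |
Scanning 'test?txt|qux^ pyobj)test}val*':
  pos 4: '?' -> SPECIAL
  pos 8: '|' -> SPECIAL
  pos 12: '^' -> SPECIAL
  pos 19: ')' -> SPECIAL
  pos 24: '}' -> SPECIAL
  pos 28: '*' -> SPECIAL
Special chars found: ['?', '|', '^', ')', '}', '*']
Total: 6

6


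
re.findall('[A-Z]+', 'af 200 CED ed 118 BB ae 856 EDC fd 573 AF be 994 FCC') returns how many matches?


Pattern '[A-Z]+' finds one or more uppercase letters.
Text: 'af 200 CED ed 118 BB ae 856 EDC fd 573 AF be 994 FCC'
Scanning for matches:
  Match 1: 'CED'
  Match 2: 'BB'
  Match 3: 'EDC'
  Match 4: 'AF'
  Match 5: 'FCC'
Total matches: 5

5


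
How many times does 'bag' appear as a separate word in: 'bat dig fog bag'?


Scanning each word for exact match 'bag':
  Word 1: 'bat' -> no
  Word 2: 'dig' -> no
  Word 3: 'fog' -> no
  Word 4: 'bag' -> MATCH
Total matches: 1

1


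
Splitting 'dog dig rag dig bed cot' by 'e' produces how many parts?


Splitting by 'e' breaks the string at each occurrence of the separator.
Text: 'dog dig rag dig bed cot'
Parts after split:
  Part 1: 'dog dig rag dig b'
  Part 2: 'd cot'
Total parts: 2

2


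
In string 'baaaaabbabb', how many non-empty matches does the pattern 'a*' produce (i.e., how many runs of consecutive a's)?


Pattern 'a*' matches zero or more a's. We want non-empty runs of consecutive a's.
String: 'baaaaabbabb'
Walking through the string to find runs of a's:
  Run 1: positions 1-5 -> 'aaaaa'
  Run 2: positions 8-8 -> 'a'
Non-empty runs found: ['aaaaa', 'a']
Count: 2

2


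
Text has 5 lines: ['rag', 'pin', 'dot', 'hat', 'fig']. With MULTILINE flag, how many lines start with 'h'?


With MULTILINE flag, ^ matches the start of each line.
Lines: ['rag', 'pin', 'dot', 'hat', 'fig']
Checking which lines start with 'h':
  Line 1: 'rag' -> no
  Line 2: 'pin' -> no
  Line 3: 'dot' -> no
  Line 4: 'hat' -> MATCH
  Line 5: 'fig' -> no
Matching lines: ['hat']
Count: 1

1


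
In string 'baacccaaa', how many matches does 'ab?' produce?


Pattern 'ab?' matches 'a' optionally followed by 'b'.
String: 'baacccaaa'
Scanning left to right for 'a' then checking next char:
  Match 1: 'a' (a not followed by b)
  Match 2: 'a' (a not followed by b)
  Match 3: 'a' (a not followed by b)
  Match 4: 'a' (a not followed by b)
  Match 5: 'a' (a not followed by b)
Total matches: 5

5


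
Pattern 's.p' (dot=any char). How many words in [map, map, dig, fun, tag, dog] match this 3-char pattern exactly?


Pattern 's.p' means: starts with 's', any single char, ends with 'p'.
Checking each word (must be exactly 3 chars):
  'map' (len=3): no
  'map' (len=3): no
  'dig' (len=3): no
  'fun' (len=3): no
  'tag' (len=3): no
  'dog' (len=3): no
Matching words: []
Total: 0

0


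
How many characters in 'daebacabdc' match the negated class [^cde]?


Negated class [^cde] matches any char NOT in {c, d, e}
Scanning 'daebacabdc':
  pos 0: 'd' -> no (excluded)
  pos 1: 'a' -> MATCH
  pos 2: 'e' -> no (excluded)
  pos 3: 'b' -> MATCH
  pos 4: 'a' -> MATCH
  pos 5: 'c' -> no (excluded)
  pos 6: 'a' -> MATCH
  pos 7: 'b' -> MATCH
  pos 8: 'd' -> no (excluded)
  pos 9: 'c' -> no (excluded)
Total matches: 5

5


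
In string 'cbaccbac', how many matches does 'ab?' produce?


Pattern 'ab?' matches 'a' optionally followed by 'b'.
String: 'cbaccbac'
Scanning left to right for 'a' then checking next char:
  Match 1: 'a' (a not followed by b)
  Match 2: 'a' (a not followed by b)
Total matches: 2

2


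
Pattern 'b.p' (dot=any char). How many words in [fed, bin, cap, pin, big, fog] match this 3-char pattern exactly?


Pattern 'b.p' means: starts with 'b', any single char, ends with 'p'.
Checking each word (must be exactly 3 chars):
  'fed' (len=3): no
  'bin' (len=3): no
  'cap' (len=3): no
  'pin' (len=3): no
  'big' (len=3): no
  'fog' (len=3): no
Matching words: []
Total: 0

0


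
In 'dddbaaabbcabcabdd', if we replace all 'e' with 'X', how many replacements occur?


re.sub('e', 'X', text) replaces every occurrence of 'e' with 'X'.
Text: 'dddbaaabbcabcabdd'
Scanning for 'e':
Total replacements: 0

0


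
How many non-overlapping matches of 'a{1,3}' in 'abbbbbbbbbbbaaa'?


Pattern 'a{1,3}' matches between 1 and 3 consecutive a's (greedy).
String: 'abbbbbbbbbbbaaa'
Finding runs of a's and applying greedy matching:
  Run at pos 0: 'a' (length 1)
  Run at pos 12: 'aaa' (length 3)
Matches: ['a', 'aaa']
Count: 2

2


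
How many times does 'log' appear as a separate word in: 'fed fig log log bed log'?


Scanning each word for exact match 'log':
  Word 1: 'fed' -> no
  Word 2: 'fig' -> no
  Word 3: 'log' -> MATCH
  Word 4: 'log' -> MATCH
  Word 5: 'bed' -> no
  Word 6: 'log' -> MATCH
Total matches: 3

3


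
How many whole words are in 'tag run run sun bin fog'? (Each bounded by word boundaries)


Word boundaries (\b) mark the start/end of each word.
Text: 'tag run run sun bin fog'
Splitting by whitespace:
  Word 1: 'tag'
  Word 2: 'run'
  Word 3: 'run'
  Word 4: 'sun'
  Word 5: 'bin'
  Word 6: 'fog'
Total whole words: 6

6


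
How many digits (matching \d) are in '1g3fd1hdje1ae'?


\d matches any digit 0-9.
Scanning '1g3fd1hdje1ae':
  pos 0: '1' -> DIGIT
  pos 2: '3' -> DIGIT
  pos 5: '1' -> DIGIT
  pos 10: '1' -> DIGIT
Digits found: ['1', '3', '1', '1']
Total: 4

4


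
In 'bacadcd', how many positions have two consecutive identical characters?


Looking for consecutive identical characters in 'bacadcd':
  pos 0-1: 'b' vs 'a' -> different
  pos 1-2: 'a' vs 'c' -> different
  pos 2-3: 'c' vs 'a' -> different
  pos 3-4: 'a' vs 'd' -> different
  pos 4-5: 'd' vs 'c' -> different
  pos 5-6: 'c' vs 'd' -> different
Consecutive identical pairs: []
Count: 0

0


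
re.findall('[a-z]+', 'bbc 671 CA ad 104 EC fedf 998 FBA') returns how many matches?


Pattern '[a-z]+' finds one or more lowercase letters.
Text: 'bbc 671 CA ad 104 EC fedf 998 FBA'
Scanning for matches:
  Match 1: 'bbc'
  Match 2: 'ad'
  Match 3: 'fedf'
Total matches: 3

3


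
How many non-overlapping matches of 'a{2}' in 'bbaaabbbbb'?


Pattern 'a{2}' matches exactly 2 consecutive a's (greedy, non-overlapping).
String: 'bbaaabbbbb'
Scanning for runs of a's:
  Run at pos 2: 'aaa' (length 3) -> 1 match(es)
Matches found: ['aa']
Total: 1

1


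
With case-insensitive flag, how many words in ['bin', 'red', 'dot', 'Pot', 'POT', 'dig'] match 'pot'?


Case-insensitive matching: compare each word's lowercase form to 'pot'.
  'bin' -> lower='bin' -> no
  'red' -> lower='red' -> no
  'dot' -> lower='dot' -> no
  'Pot' -> lower='pot' -> MATCH
  'POT' -> lower='pot' -> MATCH
  'dig' -> lower='dig' -> no
Matches: ['Pot', 'POT']
Count: 2

2


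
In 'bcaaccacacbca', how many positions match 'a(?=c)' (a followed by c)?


Lookahead 'a(?=c)' matches 'a' only when followed by 'c'.
String: 'bcaaccacacbca'
Checking each position where char is 'a':
  pos 2: 'a' -> no (next='a')
  pos 3: 'a' -> MATCH (next='c')
  pos 6: 'a' -> MATCH (next='c')
  pos 8: 'a' -> MATCH (next='c')
Matching positions: [3, 6, 8]
Count: 3

3


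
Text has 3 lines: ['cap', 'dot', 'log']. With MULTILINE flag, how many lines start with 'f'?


With MULTILINE flag, ^ matches the start of each line.
Lines: ['cap', 'dot', 'log']
Checking which lines start with 'f':
  Line 1: 'cap' -> no
  Line 2: 'dot' -> no
  Line 3: 'log' -> no
Matching lines: []
Count: 0

0


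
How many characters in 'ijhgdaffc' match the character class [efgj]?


Character class [efgj] matches any of: {e, f, g, j}
Scanning string 'ijhgdaffc' character by character:
  pos 0: 'i' -> no
  pos 1: 'j' -> MATCH
  pos 2: 'h' -> no
  pos 3: 'g' -> MATCH
  pos 4: 'd' -> no
  pos 5: 'a' -> no
  pos 6: 'f' -> MATCH
  pos 7: 'f' -> MATCH
  pos 8: 'c' -> no
Total matches: 4

4


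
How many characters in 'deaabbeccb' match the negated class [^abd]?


Negated class [^abd] matches any char NOT in {a, b, d}
Scanning 'deaabbeccb':
  pos 0: 'd' -> no (excluded)
  pos 1: 'e' -> MATCH
  pos 2: 'a' -> no (excluded)
  pos 3: 'a' -> no (excluded)
  pos 4: 'b' -> no (excluded)
  pos 5: 'b' -> no (excluded)
  pos 6: 'e' -> MATCH
  pos 7: 'c' -> MATCH
  pos 8: 'c' -> MATCH
  pos 9: 'b' -> no (excluded)
Total matches: 4

4


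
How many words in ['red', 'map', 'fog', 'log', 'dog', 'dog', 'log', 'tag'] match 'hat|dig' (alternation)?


Alternation 'hat|dig' matches either 'hat' or 'dig'.
Checking each word:
  'red' -> no
  'map' -> no
  'fog' -> no
  'log' -> no
  'dog' -> no
  'dog' -> no
  'log' -> no
  'tag' -> no
Matches: []
Count: 0

0


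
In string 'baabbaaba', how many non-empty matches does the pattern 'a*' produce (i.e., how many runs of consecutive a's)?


Pattern 'a*' matches zero or more a's. We want non-empty runs of consecutive a's.
String: 'baabbaaba'
Walking through the string to find runs of a's:
  Run 1: positions 1-2 -> 'aa'
  Run 2: positions 5-6 -> 'aa'
  Run 3: positions 8-8 -> 'a'
Non-empty runs found: ['aa', 'aa', 'a']
Count: 3

3


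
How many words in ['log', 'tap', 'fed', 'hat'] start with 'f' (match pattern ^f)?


Pattern ^f anchors to start of word. Check which words begin with 'f':
  'log' -> no
  'tap' -> no
  'fed' -> MATCH (starts with 'f')
  'hat' -> no
Matching words: ['fed']
Count: 1

1


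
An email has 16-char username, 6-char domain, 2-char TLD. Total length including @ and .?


An email address has format: username@domain.tld
Username length: 16
'@' character: 1
Domain length: 6
'.' character: 1
TLD length: 2
Total = 16 + 1 + 6 + 1 + 2 = 26

26


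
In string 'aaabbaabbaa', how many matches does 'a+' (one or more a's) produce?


Pattern 'a+' matches one or more consecutive a's.
String: 'aaabbaabbaa'
Scanning for runs of a:
  Match 1: 'aaa' (length 3)
  Match 2: 'aa' (length 2)
  Match 3: 'aa' (length 2)
Total matches: 3

3


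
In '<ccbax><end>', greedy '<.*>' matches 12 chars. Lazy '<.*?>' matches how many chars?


Greedy '<.*>' tries to match as MUCH as possible.
Lazy '<.*?>' tries to match as LITTLE as possible.

String: '<ccbax><end>'
Greedy '<.*>' starts at first '<' and extends to the LAST '>': '<ccbax><end>' (12 chars)
Lazy '<.*?>' starts at first '<' and stops at the FIRST '>': '<ccbax>' (7 chars)

7


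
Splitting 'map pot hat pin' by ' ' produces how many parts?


Splitting by ' ' breaks the string at each occurrence of the separator.
Text: 'map pot hat pin'
Parts after split:
  Part 1: 'map'
  Part 2: 'pot'
  Part 3: 'hat'
  Part 4: 'pin'
Total parts: 4

4


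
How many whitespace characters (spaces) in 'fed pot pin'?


\s matches whitespace characters (spaces, tabs, etc.).
Text: 'fed pot pin'
This text has 3 words separated by spaces.
Number of spaces = number of words - 1 = 3 - 1 = 2

2


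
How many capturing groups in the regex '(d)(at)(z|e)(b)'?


To count capturing groups, count each '(' that starts a group.
Pattern: '(d)(at)(z|e)(b)'
Walking through the pattern:
  Position 0: '(' -> group #1
  Position 3: '(' -> group #2
  Position 7: '(' -> group #3
  Position 12: '(' -> group #4
Total capturing groups: 4

4


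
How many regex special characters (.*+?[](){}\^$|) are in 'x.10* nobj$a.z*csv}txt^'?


Regex special characters are: . * + ? [ ] ( ) { } \ ^ $ |
Scanning 'x.10* nobj$a.z*csv}txt^':
  pos 1: '.' -> SPECIAL
  pos 4: '*' -> SPECIAL
  pos 10: '$' -> SPECIAL
  pos 12: '.' -> SPECIAL
  pos 14: '*' -> SPECIAL
  pos 18: '}' -> SPECIAL
  pos 22: '^' -> SPECIAL
Special chars found: ['.', '*', '$', '.', '*', '}', '^']
Total: 7

7


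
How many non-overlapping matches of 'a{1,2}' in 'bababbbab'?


Pattern 'a{1,2}' matches between 1 and 2 consecutive a's (greedy).
String: 'bababbbab'
Finding runs of a's and applying greedy matching:
  Run at pos 1: 'a' (length 1)
  Run at pos 3: 'a' (length 1)
  Run at pos 7: 'a' (length 1)
Matches: ['a', 'a', 'a']
Count: 3

3


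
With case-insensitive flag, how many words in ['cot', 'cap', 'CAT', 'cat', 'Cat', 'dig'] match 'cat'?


Case-insensitive matching: compare each word's lowercase form to 'cat'.
  'cot' -> lower='cot' -> no
  'cap' -> lower='cap' -> no
  'CAT' -> lower='cat' -> MATCH
  'cat' -> lower='cat' -> MATCH
  'Cat' -> lower='cat' -> MATCH
  'dig' -> lower='dig' -> no
Matches: ['CAT', 'cat', 'Cat']
Count: 3

3


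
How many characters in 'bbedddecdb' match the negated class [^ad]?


Negated class [^ad] matches any char NOT in {a, d}
Scanning 'bbedddecdb':
  pos 0: 'b' -> MATCH
  pos 1: 'b' -> MATCH
  pos 2: 'e' -> MATCH
  pos 3: 'd' -> no (excluded)
  pos 4: 'd' -> no (excluded)
  pos 5: 'd' -> no (excluded)
  pos 6: 'e' -> MATCH
  pos 7: 'c' -> MATCH
  pos 8: 'd' -> no (excluded)
  pos 9: 'b' -> MATCH
Total matches: 6

6


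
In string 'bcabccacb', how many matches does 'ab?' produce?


Pattern 'ab?' matches 'a' optionally followed by 'b'.
String: 'bcabccacb'
Scanning left to right for 'a' then checking next char:
  Match 1: 'ab' (a followed by b)
  Match 2: 'a' (a not followed by b)
Total matches: 2

2


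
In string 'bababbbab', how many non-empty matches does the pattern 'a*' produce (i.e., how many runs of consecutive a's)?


Pattern 'a*' matches zero or more a's. We want non-empty runs of consecutive a's.
String: 'bababbbab'
Walking through the string to find runs of a's:
  Run 1: positions 1-1 -> 'a'
  Run 2: positions 3-3 -> 'a'
  Run 3: positions 7-7 -> 'a'
Non-empty runs found: ['a', 'a', 'a']
Count: 3

3


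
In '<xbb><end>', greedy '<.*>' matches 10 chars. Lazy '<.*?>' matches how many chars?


Greedy '<.*>' tries to match as MUCH as possible.
Lazy '<.*?>' tries to match as LITTLE as possible.

String: '<xbb><end>'
Greedy '<.*>' starts at first '<' and extends to the LAST '>': '<xbb><end>' (10 chars)
Lazy '<.*?>' starts at first '<' and stops at the FIRST '>': '<xbb>' (5 chars)

5


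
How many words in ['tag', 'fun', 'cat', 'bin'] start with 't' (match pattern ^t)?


Pattern ^t anchors to start of word. Check which words begin with 't':
  'tag' -> MATCH (starts with 't')
  'fun' -> no
  'cat' -> no
  'bin' -> no
Matching words: ['tag']
Count: 1

1


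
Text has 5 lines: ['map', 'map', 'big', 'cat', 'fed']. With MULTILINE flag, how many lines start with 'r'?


With MULTILINE flag, ^ matches the start of each line.
Lines: ['map', 'map', 'big', 'cat', 'fed']
Checking which lines start with 'r':
  Line 1: 'map' -> no
  Line 2: 'map' -> no
  Line 3: 'big' -> no
  Line 4: 'cat' -> no
  Line 5: 'fed' -> no
Matching lines: []
Count: 0

0


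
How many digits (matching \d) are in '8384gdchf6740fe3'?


\d matches any digit 0-9.
Scanning '8384gdchf6740fe3':
  pos 0: '8' -> DIGIT
  pos 1: '3' -> DIGIT
  pos 2: '8' -> DIGIT
  pos 3: '4' -> DIGIT
  pos 9: '6' -> DIGIT
  pos 10: '7' -> DIGIT
  pos 11: '4' -> DIGIT
  pos 12: '0' -> DIGIT
  pos 15: '3' -> DIGIT
Digits found: ['8', '3', '8', '4', '6', '7', '4', '0', '3']
Total: 9

9


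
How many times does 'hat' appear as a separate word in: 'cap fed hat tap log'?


Scanning each word for exact match 'hat':
  Word 1: 'cap' -> no
  Word 2: 'fed' -> no
  Word 3: 'hat' -> MATCH
  Word 4: 'tap' -> no
  Word 5: 'log' -> no
Total matches: 1

1


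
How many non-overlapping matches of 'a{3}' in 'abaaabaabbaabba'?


Pattern 'a{3}' matches exactly 3 consecutive a's (greedy, non-overlapping).
String: 'abaaabaabbaabba'
Scanning for runs of a's:
  Run at pos 0: 'a' (length 1) -> 0 match(es)
  Run at pos 2: 'aaa' (length 3) -> 1 match(es)
  Run at pos 6: 'aa' (length 2) -> 0 match(es)
  Run at pos 10: 'aa' (length 2) -> 0 match(es)
  Run at pos 14: 'a' (length 1) -> 0 match(es)
Matches found: ['aaa']
Total: 1

1


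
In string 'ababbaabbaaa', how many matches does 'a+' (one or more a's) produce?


Pattern 'a+' matches one or more consecutive a's.
String: 'ababbaabbaaa'
Scanning for runs of a:
  Match 1: 'a' (length 1)
  Match 2: 'a' (length 1)
  Match 3: 'aa' (length 2)
  Match 4: 'aaa' (length 3)
Total matches: 4

4


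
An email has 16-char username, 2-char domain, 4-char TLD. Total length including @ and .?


An email address has format: username@domain.tld
Username length: 16
'@' character: 1
Domain length: 2
'.' character: 1
TLD length: 4
Total = 16 + 1 + 2 + 1 + 4 = 24

24


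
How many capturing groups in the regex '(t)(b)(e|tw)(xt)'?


To count capturing groups, count each '(' that starts a group.
Pattern: '(t)(b)(e|tw)(xt)'
Walking through the pattern:
  Position 0: '(' -> group #1
  Position 3: '(' -> group #2
  Position 6: '(' -> group #3
  Position 12: '(' -> group #4
Total capturing groups: 4

4


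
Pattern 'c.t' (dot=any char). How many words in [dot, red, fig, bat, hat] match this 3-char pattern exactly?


Pattern 'c.t' means: starts with 'c', any single char, ends with 't'.
Checking each word (must be exactly 3 chars):
  'dot' (len=3): no
  'red' (len=3): no
  'fig' (len=3): no
  'bat' (len=3): no
  'hat' (len=3): no
Matching words: []
Total: 0

0


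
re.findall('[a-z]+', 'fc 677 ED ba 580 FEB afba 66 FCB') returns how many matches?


Pattern '[a-z]+' finds one or more lowercase letters.
Text: 'fc 677 ED ba 580 FEB afba 66 FCB'
Scanning for matches:
  Match 1: 'fc'
  Match 2: 'ba'
  Match 3: 'afba'
Total matches: 3

3


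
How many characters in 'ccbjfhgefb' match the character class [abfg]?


Character class [abfg] matches any of: {a, b, f, g}
Scanning string 'ccbjfhgefb' character by character:
  pos 0: 'c' -> no
  pos 1: 'c' -> no
  pos 2: 'b' -> MATCH
  pos 3: 'j' -> no
  pos 4: 'f' -> MATCH
  pos 5: 'h' -> no
  pos 6: 'g' -> MATCH
  pos 7: 'e' -> no
  pos 8: 'f' -> MATCH
  pos 9: 'b' -> MATCH
Total matches: 5

5


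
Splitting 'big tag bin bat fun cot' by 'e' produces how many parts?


Splitting by 'e' breaks the string at each occurrence of the separator.
Text: 'big tag bin bat fun cot'
Parts after split:
  Part 1: 'big tag bin bat fun cot'
Total parts: 1

1


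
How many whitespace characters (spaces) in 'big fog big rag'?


\s matches whitespace characters (spaces, tabs, etc.).
Text: 'big fog big rag'
This text has 4 words separated by spaces.
Number of spaces = number of words - 1 = 4 - 1 = 3

3


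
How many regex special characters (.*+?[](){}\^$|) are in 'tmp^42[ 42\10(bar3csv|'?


Regex special characters are: . * + ? [ ] ( ) { } \ ^ $ |
Scanning 'tmp^42[ 42\10(bar3csv|':
  pos 3: '^' -> SPECIAL
  pos 6: '[' -> SPECIAL
  pos 10: '\' -> SPECIAL
  pos 13: '(' -> SPECIAL
  pos 21: '|' -> SPECIAL
Special chars found: ['^', '[', '\\', '(', '|']
Total: 5

5


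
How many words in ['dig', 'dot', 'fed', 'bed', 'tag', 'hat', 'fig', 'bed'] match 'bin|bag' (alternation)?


Alternation 'bin|bag' matches either 'bin' or 'bag'.
Checking each word:
  'dig' -> no
  'dot' -> no
  'fed' -> no
  'bed' -> no
  'tag' -> no
  'hat' -> no
  'fig' -> no
  'bed' -> no
Matches: []
Count: 0

0


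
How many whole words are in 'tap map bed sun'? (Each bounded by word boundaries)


Word boundaries (\b) mark the start/end of each word.
Text: 'tap map bed sun'
Splitting by whitespace:
  Word 1: 'tap'
  Word 2: 'map'
  Word 3: 'bed'
  Word 4: 'sun'
Total whole words: 4

4


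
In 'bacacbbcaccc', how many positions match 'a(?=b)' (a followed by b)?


Lookahead 'a(?=b)' matches 'a' only when followed by 'b'.
String: 'bacacbbcaccc'
Checking each position where char is 'a':
  pos 1: 'a' -> no (next='c')
  pos 3: 'a' -> no (next='c')
  pos 8: 'a' -> no (next='c')
Matching positions: []
Count: 0

0


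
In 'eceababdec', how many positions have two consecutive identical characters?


Looking for consecutive identical characters in 'eceababdec':
  pos 0-1: 'e' vs 'c' -> different
  pos 1-2: 'c' vs 'e' -> different
  pos 2-3: 'e' vs 'a' -> different
  pos 3-4: 'a' vs 'b' -> different
  pos 4-5: 'b' vs 'a' -> different
  pos 5-6: 'a' vs 'b' -> different
  pos 6-7: 'b' vs 'd' -> different
  pos 7-8: 'd' vs 'e' -> different
  pos 8-9: 'e' vs 'c' -> different
Consecutive identical pairs: []
Count: 0

0


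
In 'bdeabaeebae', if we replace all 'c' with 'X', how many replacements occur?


re.sub('c', 'X', text) replaces every occurrence of 'c' with 'X'.
Text: 'bdeabaeebae'
Scanning for 'c':
Total replacements: 0

0


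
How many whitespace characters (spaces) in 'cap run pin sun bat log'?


\s matches whitespace characters (spaces, tabs, etc.).
Text: 'cap run pin sun bat log'
This text has 6 words separated by spaces.
Number of spaces = number of words - 1 = 6 - 1 = 5

5


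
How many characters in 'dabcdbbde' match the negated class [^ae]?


Negated class [^ae] matches any char NOT in {a, e}
Scanning 'dabcdbbde':
  pos 0: 'd' -> MATCH
  pos 1: 'a' -> no (excluded)
  pos 2: 'b' -> MATCH
  pos 3: 'c' -> MATCH
  pos 4: 'd' -> MATCH
  pos 5: 'b' -> MATCH
  pos 6: 'b' -> MATCH
  pos 7: 'd' -> MATCH
  pos 8: 'e' -> no (excluded)
Total matches: 7

7


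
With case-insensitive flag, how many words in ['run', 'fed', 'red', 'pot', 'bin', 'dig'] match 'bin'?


Case-insensitive matching: compare each word's lowercase form to 'bin'.
  'run' -> lower='run' -> no
  'fed' -> lower='fed' -> no
  'red' -> lower='red' -> no
  'pot' -> lower='pot' -> no
  'bin' -> lower='bin' -> MATCH
  'dig' -> lower='dig' -> no
Matches: ['bin']
Count: 1

1


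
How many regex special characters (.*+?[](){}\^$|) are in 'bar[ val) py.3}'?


Regex special characters are: . * + ? [ ] ( ) { } \ ^ $ |
Scanning 'bar[ val) py.3}':
  pos 3: '[' -> SPECIAL
  pos 8: ')' -> SPECIAL
  pos 12: '.' -> SPECIAL
  pos 14: '}' -> SPECIAL
Special chars found: ['[', ')', '.', '}']
Total: 4

4


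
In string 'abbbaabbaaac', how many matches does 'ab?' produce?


Pattern 'ab?' matches 'a' optionally followed by 'b'.
String: 'abbbaabbaaac'
Scanning left to right for 'a' then checking next char:
  Match 1: 'ab' (a followed by b)
  Match 2: 'a' (a not followed by b)
  Match 3: 'ab' (a followed by b)
  Match 4: 'a' (a not followed by b)
  Match 5: 'a' (a not followed by b)
  Match 6: 'a' (a not followed by b)
Total matches: 6

6


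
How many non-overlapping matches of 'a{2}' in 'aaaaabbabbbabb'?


Pattern 'a{2}' matches exactly 2 consecutive a's (greedy, non-overlapping).
String: 'aaaaabbabbbabb'
Scanning for runs of a's:
  Run at pos 0: 'aaaaa' (length 5) -> 2 match(es)
  Run at pos 7: 'a' (length 1) -> 0 match(es)
  Run at pos 11: 'a' (length 1) -> 0 match(es)
Matches found: ['aa', 'aa']
Total: 2

2


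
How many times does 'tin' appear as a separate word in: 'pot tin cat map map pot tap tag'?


Scanning each word for exact match 'tin':
  Word 1: 'pot' -> no
  Word 2: 'tin' -> MATCH
  Word 3: 'cat' -> no
  Word 4: 'map' -> no
  Word 5: 'map' -> no
  Word 6: 'pot' -> no
  Word 7: 'tap' -> no
  Word 8: 'tag' -> no
Total matches: 1

1


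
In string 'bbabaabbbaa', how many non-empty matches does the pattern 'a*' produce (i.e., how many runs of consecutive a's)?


Pattern 'a*' matches zero or more a's. We want non-empty runs of consecutive a's.
String: 'bbabaabbbaa'
Walking through the string to find runs of a's:
  Run 1: positions 2-2 -> 'a'
  Run 2: positions 4-5 -> 'aa'
  Run 3: positions 9-10 -> 'aa'
Non-empty runs found: ['a', 'aa', 'aa']
Count: 3

3


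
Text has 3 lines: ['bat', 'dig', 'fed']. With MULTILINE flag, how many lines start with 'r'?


With MULTILINE flag, ^ matches the start of each line.
Lines: ['bat', 'dig', 'fed']
Checking which lines start with 'r':
  Line 1: 'bat' -> no
  Line 2: 'dig' -> no
  Line 3: 'fed' -> no
Matching lines: []
Count: 0

0


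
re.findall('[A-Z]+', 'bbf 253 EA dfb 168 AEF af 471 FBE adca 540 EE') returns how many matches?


Pattern '[A-Z]+' finds one or more uppercase letters.
Text: 'bbf 253 EA dfb 168 AEF af 471 FBE adca 540 EE'
Scanning for matches:
  Match 1: 'EA'
  Match 2: 'AEF'
  Match 3: 'FBE'
  Match 4: 'EE'
Total matches: 4

4


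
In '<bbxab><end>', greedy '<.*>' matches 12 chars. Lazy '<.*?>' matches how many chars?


Greedy '<.*>' tries to match as MUCH as possible.
Lazy '<.*?>' tries to match as LITTLE as possible.

String: '<bbxab><end>'
Greedy '<.*>' starts at first '<' and extends to the LAST '>': '<bbxab><end>' (12 chars)
Lazy '<.*?>' starts at first '<' and stops at the FIRST '>': '<bbxab>' (7 chars)

7


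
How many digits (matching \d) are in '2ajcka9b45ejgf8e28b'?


\d matches any digit 0-9.
Scanning '2ajcka9b45ejgf8e28b':
  pos 0: '2' -> DIGIT
  pos 6: '9' -> DIGIT
  pos 8: '4' -> DIGIT
  pos 9: '5' -> DIGIT
  pos 14: '8' -> DIGIT
  pos 16: '2' -> DIGIT
  pos 17: '8' -> DIGIT
Digits found: ['2', '9', '4', '5', '8', '2', '8']
Total: 7

7


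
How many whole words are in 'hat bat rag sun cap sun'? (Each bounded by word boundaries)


Word boundaries (\b) mark the start/end of each word.
Text: 'hat bat rag sun cap sun'
Splitting by whitespace:
  Word 1: 'hat'
  Word 2: 'bat'
  Word 3: 'rag'
  Word 4: 'sun'
  Word 5: 'cap'
  Word 6: 'sun'
Total whole words: 6

6


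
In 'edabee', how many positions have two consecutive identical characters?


Looking for consecutive identical characters in 'edabee':
  pos 0-1: 'e' vs 'd' -> different
  pos 1-2: 'd' vs 'a' -> different
  pos 2-3: 'a' vs 'b' -> different
  pos 3-4: 'b' vs 'e' -> different
  pos 4-5: 'e' vs 'e' -> MATCH ('ee')
Consecutive identical pairs: ['ee']
Count: 1

1


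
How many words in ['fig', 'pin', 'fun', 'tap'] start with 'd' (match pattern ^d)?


Pattern ^d anchors to start of word. Check which words begin with 'd':
  'fig' -> no
  'pin' -> no
  'fun' -> no
  'tap' -> no
Matching words: []
Count: 0

0


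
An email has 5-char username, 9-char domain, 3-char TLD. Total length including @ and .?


An email address has format: username@domain.tld
Username length: 5
'@' character: 1
Domain length: 9
'.' character: 1
TLD length: 3
Total = 5 + 1 + 9 + 1 + 3 = 19

19


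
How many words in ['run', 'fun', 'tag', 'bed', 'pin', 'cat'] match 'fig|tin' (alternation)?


Alternation 'fig|tin' matches either 'fig' or 'tin'.
Checking each word:
  'run' -> no
  'fun' -> no
  'tag' -> no
  'bed' -> no
  'pin' -> no
  'cat' -> no
Matches: []
Count: 0

0


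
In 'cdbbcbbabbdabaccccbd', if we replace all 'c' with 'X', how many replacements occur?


re.sub('c', 'X', text) replaces every occurrence of 'c' with 'X'.
Text: 'cdbbcbbabbdabaccccbd'
Scanning for 'c':
  pos 0: 'c' -> replacement #1
  pos 4: 'c' -> replacement #2
  pos 14: 'c' -> replacement #3
  pos 15: 'c' -> replacement #4
  pos 16: 'c' -> replacement #5
  pos 17: 'c' -> replacement #6
Total replacements: 6

6


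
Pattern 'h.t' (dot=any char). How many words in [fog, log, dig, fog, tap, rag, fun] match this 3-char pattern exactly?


Pattern 'h.t' means: starts with 'h', any single char, ends with 't'.
Checking each word (must be exactly 3 chars):
  'fog' (len=3): no
  'log' (len=3): no
  'dig' (len=3): no
  'fog' (len=3): no
  'tap' (len=3): no
  'rag' (len=3): no
  'fun' (len=3): no
Matching words: []
Total: 0

0


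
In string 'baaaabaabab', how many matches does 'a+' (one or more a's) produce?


Pattern 'a+' matches one or more consecutive a's.
String: 'baaaabaabab'
Scanning for runs of a:
  Match 1: 'aaaa' (length 4)
  Match 2: 'aa' (length 2)
  Match 3: 'a' (length 1)
Total matches: 3

3


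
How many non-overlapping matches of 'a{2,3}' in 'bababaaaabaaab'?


Pattern 'a{2,3}' matches between 2 and 3 consecutive a's (greedy).
String: 'bababaaaabaaab'
Finding runs of a's and applying greedy matching:
  Run at pos 1: 'a' (length 1)
  Run at pos 3: 'a' (length 1)
  Run at pos 5: 'aaaa' (length 4)
  Run at pos 10: 'aaa' (length 3)
Matches: ['aaa', 'aaa']
Count: 2

2


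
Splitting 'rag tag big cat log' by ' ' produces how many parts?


Splitting by ' ' breaks the string at each occurrence of the separator.
Text: 'rag tag big cat log'
Parts after split:
  Part 1: 'rag'
  Part 2: 'tag'
  Part 3: 'big'
  Part 4: 'cat'
  Part 5: 'log'
Total parts: 5

5


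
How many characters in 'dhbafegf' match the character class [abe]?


Character class [abe] matches any of: {a, b, e}
Scanning string 'dhbafegf' character by character:
  pos 0: 'd' -> no
  pos 1: 'h' -> no
  pos 2: 'b' -> MATCH
  pos 3: 'a' -> MATCH
  pos 4: 'f' -> no
  pos 5: 'e' -> MATCH
  pos 6: 'g' -> no
  pos 7: 'f' -> no
Total matches: 3

3


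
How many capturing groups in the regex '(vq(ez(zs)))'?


To count capturing groups, count each '(' that starts a group.
Pattern: '(vq(ez(zs)))'
Walking through the pattern:
  Position 0: '(' -> group #1
  Position 3: '(' -> group #2
  Position 6: '(' -> group #3
Total capturing groups: 3

3


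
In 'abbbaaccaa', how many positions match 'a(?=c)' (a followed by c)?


Lookahead 'a(?=c)' matches 'a' only when followed by 'c'.
String: 'abbbaaccaa'
Checking each position where char is 'a':
  pos 0: 'a' -> no (next='b')
  pos 4: 'a' -> no (next='a')
  pos 5: 'a' -> MATCH (next='c')
  pos 8: 'a' -> no (next='a')
Matching positions: [5]
Count: 1

1


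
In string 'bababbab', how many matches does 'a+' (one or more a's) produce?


Pattern 'a+' matches one or more consecutive a's.
String: 'bababbab'
Scanning for runs of a:
  Match 1: 'a' (length 1)
  Match 2: 'a' (length 1)
  Match 3: 'a' (length 1)
Total matches: 3

3


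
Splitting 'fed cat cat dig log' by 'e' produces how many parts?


Splitting by 'e' breaks the string at each occurrence of the separator.
Text: 'fed cat cat dig log'
Parts after split:
  Part 1: 'f'
  Part 2: 'd cat cat dig log'
Total parts: 2

2


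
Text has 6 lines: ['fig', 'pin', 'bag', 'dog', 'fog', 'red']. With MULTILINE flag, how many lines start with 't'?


With MULTILINE flag, ^ matches the start of each line.
Lines: ['fig', 'pin', 'bag', 'dog', 'fog', 'red']
Checking which lines start with 't':
  Line 1: 'fig' -> no
  Line 2: 'pin' -> no
  Line 3: 'bag' -> no
  Line 4: 'dog' -> no
  Line 5: 'fog' -> no
  Line 6: 'red' -> no
Matching lines: []
Count: 0

0


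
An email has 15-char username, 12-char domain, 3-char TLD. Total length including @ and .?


An email address has format: username@domain.tld
Username length: 15
'@' character: 1
Domain length: 12
'.' character: 1
TLD length: 3
Total = 15 + 1 + 12 + 1 + 3 = 32

32


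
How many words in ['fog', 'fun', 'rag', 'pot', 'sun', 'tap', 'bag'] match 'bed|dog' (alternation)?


Alternation 'bed|dog' matches either 'bed' or 'dog'.
Checking each word:
  'fog' -> no
  'fun' -> no
  'rag' -> no
  'pot' -> no
  'sun' -> no
  'tap' -> no
  'bag' -> no
Matches: []
Count: 0

0


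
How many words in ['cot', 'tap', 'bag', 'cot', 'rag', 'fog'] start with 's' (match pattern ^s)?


Pattern ^s anchors to start of word. Check which words begin with 's':
  'cot' -> no
  'tap' -> no
  'bag' -> no
  'cot' -> no
  'rag' -> no
  'fog' -> no
Matching words: []
Count: 0

0
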